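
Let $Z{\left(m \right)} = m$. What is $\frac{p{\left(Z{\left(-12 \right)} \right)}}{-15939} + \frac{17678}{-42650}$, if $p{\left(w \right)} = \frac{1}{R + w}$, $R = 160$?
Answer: $- \frac{20850974833}{50305077900} \approx -0.41449$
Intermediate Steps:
$p{\left(w \right)} = \frac{1}{160 + w}$
$\frac{p{\left(Z{\left(-12 \right)} \right)}}{-15939} + \frac{17678}{-42650} = \frac{1}{\left(160 - 12\right) \left(-15939\right)} + \frac{17678}{-42650} = \frac{1}{148} \left(- \frac{1}{15939}\right) + 17678 \left(- \frac{1}{42650}\right) = \frac{1}{148} \left(- \frac{1}{15939}\right) - \frac{8839}{21325} = - \frac{1}{2358972} - \frac{8839}{21325} = - \frac{20850974833}{50305077900}$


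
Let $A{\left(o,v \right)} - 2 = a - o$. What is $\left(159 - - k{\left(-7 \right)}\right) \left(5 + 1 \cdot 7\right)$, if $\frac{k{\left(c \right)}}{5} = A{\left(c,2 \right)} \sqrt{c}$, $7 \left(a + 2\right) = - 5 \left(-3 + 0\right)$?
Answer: $1908 + \frac{3840 i \sqrt{7}}{7} \approx 1908.0 + 1451.4 i$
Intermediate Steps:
$a = \frac{1}{7}$ ($a = -2 + \frac{\left(-5\right) \left(-3 + 0\right)}{7} = -2 + \frac{\left(-5\right) \left(-3\right)}{7} = -2 + \frac{1}{7} \cdot 15 = -2 + \frac{15}{7} = \frac{1}{7} \approx 0.14286$)
$A{\left(o,v \right)} = \frac{15}{7} - o$ ($A{\left(o,v \right)} = 2 - \left(- \frac{1}{7} + o\right) = \frac{15}{7} - o$)
$k{\left(c \right)} = 5 \sqrt{c} \left(\frac{15}{7} - c\right)$ ($k{\left(c \right)} = 5 \left(\frac{15}{7} - c\right) \sqrt{c} = 5 \sqrt{c} \left(\frac{15}{7} - c\right)$)
$\left(159 - - k{\left(-7 \right)}\right) \left(5 + 1 \cdot 7\right) = \left(159 + \left(\sqrt{-7} \left(\frac{75}{7} - -35\right) - 0\right)\right) \left(5 + 1 \cdot 7\right) = \left(159 + \left(i \sqrt{7} \left(\frac{75}{7} + 35\right) + 0\right)\right) \left(5 + 7\right) = \left(159 + \left(i \sqrt{7} \cdot \frac{320}{7} + 0\right)\right) 12 = \left(159 + \left(\frac{320 i \sqrt{7}}{7} + 0\right)\right) 12 = \left(159 + \frac{320 i \sqrt{7}}{7}\right) 12 = 1908 + \frac{3840 i \sqrt{7}}{7}$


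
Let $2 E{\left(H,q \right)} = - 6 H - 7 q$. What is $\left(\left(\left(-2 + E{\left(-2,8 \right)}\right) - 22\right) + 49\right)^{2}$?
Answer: $9$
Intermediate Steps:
$E{\left(H,q \right)} = - 3 H - \frac{7 q}{2}$ ($E{\left(H,q \right)} = \frac{- 6 H - 7 q}{2} = \frac{- 7 q - 6 H}{2} = - 3 H - \frac{7 q}{2}$)
$\left(\left(\left(-2 + E{\left(-2,8 \right)}\right) - 22\right) + 49\right)^{2} = \left(\left(\left(-2 - 22\right) - 22\right) + 49\right)^{2} = \left(\left(-24 - 22\right) + 49\right)^{2} = \left(-46 + 49\right)^{2} = 3^{2} = 9$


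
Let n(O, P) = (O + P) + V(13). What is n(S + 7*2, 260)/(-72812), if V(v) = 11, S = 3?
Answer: -72/18203 ≈ -0.0039554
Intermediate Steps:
n(O, P) = 11 + O + P (n(O, P) = (O + P) + 11 = 11 + O + P)
n(S + 7*2, 260)/(-72812) = (11 + (3 + 7*2) + 260)/(-72812) = (11 + (3 + 14) + 260)*(-1/72812) = (11 + 17 + 260)*(-1/72812) = 288*(-1/72812) = -72/18203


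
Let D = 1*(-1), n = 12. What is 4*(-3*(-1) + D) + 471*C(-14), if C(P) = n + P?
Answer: -934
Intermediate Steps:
D = -1
C(P) = 12 + P
4*(-3*(-1) + D) + 471*C(-14) = 4*(-3*(-1) - 1) + 471*(12 - 14) = 4*(3 - 1) + 471*(-2) = 4*2 - 942 = 8 - 942 = -934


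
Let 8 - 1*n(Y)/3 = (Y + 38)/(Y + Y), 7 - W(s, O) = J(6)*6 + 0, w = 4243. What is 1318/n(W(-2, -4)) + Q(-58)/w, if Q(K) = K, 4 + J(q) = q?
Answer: 55903078/1438377 ≈ 38.865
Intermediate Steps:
J(q) = -4 + q
W(s, O) = -5 (W(s, O) = 7 - ((-4 + 6)*6 + 0) = 7 - (2*6 + 0) = 7 - (12 + 0) = 7 - 1*12 = 7 - 12 = -5)
n(Y) = 24 - 3*(38 + Y)/(2*Y) (n(Y) = 24 - 3*(Y + 38)/(Y + Y) = 24 - 3*(38 + Y)/(2*Y))
1318/n(W(-2, -4)) + Q(-58)/w = 1318/(45/2 - 57/(-5)) - 58/4243 = 1318/(45/2 - 57*(-1/5)) - 58*1/4243 = 1318/(45/2 + 57/5) - 58/4243 = 1318/(339/10) - 58/4243 = 1318*(10/339) - 58/4243 = 13180/339 - 58/4243 = 55903078/1438377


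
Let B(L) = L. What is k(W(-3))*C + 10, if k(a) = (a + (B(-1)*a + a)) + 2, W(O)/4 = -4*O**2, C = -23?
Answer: 3276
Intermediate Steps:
W(O) = -16*O**2 (W(O) = 4*(-4*O**2) = -16*O**2)
k(a) = 2 + a (k(a) = (a + (-a + a)) + 2 = (a + 0) + 2 = a + 2 = 2 + a)
k(W(-3))*C + 10 = (2 - 16*(-3)**2)*(-23) + 10 = (2 - 16*9)*(-23) + 10 = (2 - 144)*(-23) + 10 = -142*(-23) + 10 = 3266 + 10 = 3276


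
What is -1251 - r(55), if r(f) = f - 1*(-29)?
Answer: -1335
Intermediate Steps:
r(f) = 29 + f (r(f) = f + 29 = 29 + f)
-1251 - r(55) = -1251 - (29 + 55) = -1251 - 1*84 = -1251 - 84 = -1335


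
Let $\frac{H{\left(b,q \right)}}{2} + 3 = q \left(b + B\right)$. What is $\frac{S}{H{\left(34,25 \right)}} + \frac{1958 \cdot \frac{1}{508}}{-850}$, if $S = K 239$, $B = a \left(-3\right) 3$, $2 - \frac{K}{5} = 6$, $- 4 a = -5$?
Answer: $- \frac{2066219477}{488581700} \approx -4.229$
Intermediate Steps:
$a = \frac{5}{4}$ ($a = \left(- \frac{1}{4}\right) \left(-5\right) = \frac{5}{4} \approx 1.25$)
$K = -20$ ($K = 10 - 30 = -20$)
$B = - \frac{45}{4}$ ($B = \frac{5}{4} \left(-3\right) 3 = \left(- \frac{15}{4}\right) 3 = - \frac{45}{4} \approx -11.25$)
$S = -4780$ ($S = \left(-20\right) 239 = -4780$)
$H{\left(b,q \right)} = -6 + 2 q \left(- \frac{45}{4} + b\right)$ ($H{\left(b,q \right)} = -6 + 2 q \left(b - \frac{45}{4}\right) = -6 + 2 q \left(- \frac{45}{4} + b\right)$)
$\frac{S}{H{\left(34,25 \right)}} + \frac{1958 \cdot \frac{1}{508}}{-850} = - \frac{4780}{-6 - \frac{1125}{2} + 2 \cdot 34 \cdot 25} + \frac{1958 \cdot \frac{1}{508}}{-850} = - \frac{4780}{-6 - \frac{1125}{2} + 1700} + 1958 \cdot \frac{1}{508} \left(- \frac{1}{850}\right) = - \frac{4780}{\frac{2263}{2}} + \frac{979}{254} \left(- \frac{1}{850}\right) = \left(-4780\right) \frac{2}{2263} - \frac{979}{215900} = - \frac{9560}{2263} - \frac{979}{215900} = - \frac{2066219477}{488581700}$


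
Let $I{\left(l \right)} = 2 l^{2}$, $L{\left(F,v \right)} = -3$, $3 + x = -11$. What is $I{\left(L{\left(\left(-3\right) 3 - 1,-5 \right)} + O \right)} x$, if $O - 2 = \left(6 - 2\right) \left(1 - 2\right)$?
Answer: $-700$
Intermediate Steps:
$x = -14$ ($x = -3 - 11 = -14$)
$O = -2$ ($O = 2 + \left(6 - 2\right) \left(1 - 2\right) = 2 + 4 \left(-1\right) = 2 - 4 = -2$)
$I{\left(L{\left(\left(-3\right) 3 - 1,-5 \right)} + O \right)} x = 2 \left(-3 - 2\right)^{2} \left(-14\right) = 2 \left(-5\right)^{2} \left(-14\right) = 2 \cdot 25 \left(-14\right) = 50 \left(-14\right) = -700$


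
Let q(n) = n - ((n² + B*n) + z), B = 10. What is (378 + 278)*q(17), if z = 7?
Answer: -294544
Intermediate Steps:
q(n) = -7 - n² - 9*n (q(n) = n - ((n² + 10*n) + 7) = n - (7 + n² + 10*n) = n + (-7 - n² - 10*n) = -7 - n² - 9*n)
(378 + 278)*q(17) = (378 + 278)*(-7 - 1*17² - 9*17) = 656*(-7 - 1*289 - 153) = 656*(-7 - 289 - 153) = 656*(-449) = -294544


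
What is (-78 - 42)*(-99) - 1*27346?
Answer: -15466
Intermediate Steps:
(-78 - 42)*(-99) - 1*27346 = -120*(-99) - 27346 = 11880 - 27346 = -15466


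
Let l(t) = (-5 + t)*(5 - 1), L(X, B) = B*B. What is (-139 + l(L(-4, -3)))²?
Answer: 15129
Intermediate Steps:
L(X, B) = B²
l(t) = -20 + 4*t (l(t) = (-5 + t)*4 = -20 + 4*t)
(-139 + l(L(-4, -3)))² = (-139 + (-20 + 4*(-3)²))² = (-139 + (-20 + 4*9))² = (-139 + (-20 + 36))² = (-139 + 16)² = (-123)² = 15129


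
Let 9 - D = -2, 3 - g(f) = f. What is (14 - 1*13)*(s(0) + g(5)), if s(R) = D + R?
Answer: 9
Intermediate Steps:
g(f) = 3 - f
D = 11 (D = 9 - 1*(-2) = 9 + 2 = 11)
s(R) = 11 + R
(14 - 1*13)*(s(0) + g(5)) = (14 - 1*13)*((11 + 0) + (3 - 1*5)) = (14 - 13)*(11 + (3 - 5)) = 1*(11 - 2) = 1*9 = 9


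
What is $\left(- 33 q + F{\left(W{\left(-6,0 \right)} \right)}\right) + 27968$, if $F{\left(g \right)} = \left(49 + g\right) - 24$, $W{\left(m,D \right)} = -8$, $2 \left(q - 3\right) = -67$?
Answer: $\frac{57983}{2} \approx 28992.0$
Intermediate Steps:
$q = - \frac{61}{2}$ ($q = 3 + \frac{1}{2} \left(-67\right) = 3 - \frac{67}{2} = - \frac{61}{2} \approx -30.5$)
$F{\left(g \right)} = 25 + g$
$\left(- 33 q + F{\left(W{\left(-6,0 \right)} \right)}\right) + 27968 = \left(\left(-33\right) \left(- \frac{61}{2}\right) + \left(25 - 8\right)\right) + 27968 = \left(\frac{2013}{2} + 17\right) + 27968 = \frac{2047}{2} + 27968 = \frac{57983}{2}$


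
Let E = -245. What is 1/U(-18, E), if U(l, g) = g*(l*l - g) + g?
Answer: -1/139650 ≈ -7.1608e-6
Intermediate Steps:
U(l, g) = g + g*(l² - g) (U(l, g) = g*(l² - g) + g = g + g*(l² - g))
1/U(-18, E) = 1/(-245*(1 + (-18)² - 1*(-245))) = 1/(-245*(1 + 324 + 245)) = 1/(-245*570) = 1/(-139650) = -1/139650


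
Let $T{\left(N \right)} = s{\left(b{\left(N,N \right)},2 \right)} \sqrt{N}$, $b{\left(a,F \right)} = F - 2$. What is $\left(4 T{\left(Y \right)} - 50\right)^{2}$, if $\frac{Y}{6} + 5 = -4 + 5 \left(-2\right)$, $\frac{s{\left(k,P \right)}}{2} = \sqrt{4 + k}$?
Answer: $819652 + 3200 \sqrt{798} \approx 9.1005 \cdot 10^{5}$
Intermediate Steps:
$b{\left(a,F \right)} = -2 + F$
$s{\left(k,P \right)} = 2 \sqrt{4 + k}$
$Y = -114$ ($Y = -30 + 6 \left(-4 + 5 \left(-2\right)\right) = -30 + 6 \left(-4 - 10\right) = -30 + 6 \left(-14\right) = -30 - 84 = -114$)
$T{\left(N \right)} = 2 \sqrt{N} \sqrt{2 + N}$ ($T{\left(N \right)} = 2 \sqrt{4 + \left(-2 + N\right)} \sqrt{N} = 2 \sqrt{2 + N} \sqrt{N} = 2 \sqrt{N} \sqrt{2 + N}$)
$\left(4 T{\left(Y \right)} - 50\right)^{2} = \left(4 \cdot 2 \sqrt{-114} \sqrt{2 - 114} - 50\right)^{2} = \left(4 \cdot 2 i \sqrt{114} \sqrt{-112} - 50\right)^{2} = \left(4 \cdot 2 i \sqrt{114} \cdot 4 i \sqrt{7} - 50\right)^{2} = \left(4 \left(- 8 \sqrt{798}\right) - 50\right)^{2} = \left(- 32 \sqrt{798} - 50\right)^{2} = \left(-50 - 32 \sqrt{798}\right)^{2}$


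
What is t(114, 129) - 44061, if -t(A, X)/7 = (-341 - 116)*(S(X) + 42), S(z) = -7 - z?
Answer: -344767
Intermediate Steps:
t(A, X) = 111965 - 3199*X (t(A, X) = -7*(-341 - 116)*((-7 - X) + 42) = -(-3199)*(35 - X) = -7*(-15995 + 457*X) = 111965 - 3199*X)
t(114, 129) - 44061 = (111965 - 3199*129) - 44061 = (111965 - 412671) - 44061 = -300706 - 44061 = -344767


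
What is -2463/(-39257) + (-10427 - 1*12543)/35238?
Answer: -407471048/691669083 ≈ -0.58911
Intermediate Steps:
-2463/(-39257) + (-10427 - 1*12543)/35238 = -2463*(-1/39257) + (-10427 - 12543)*(1/35238) = 2463/39257 - 22970*1/35238 = 2463/39257 - 11485/17619 = -407471048/691669083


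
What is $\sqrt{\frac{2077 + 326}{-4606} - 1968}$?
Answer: $\frac{i \sqrt{852299034}}{658} \approx 44.368 i$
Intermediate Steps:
$\sqrt{\frac{2077 + 326}{-4606} - 1968} = \sqrt{2403 \left(- \frac{1}{4606}\right) - 1968} = \sqrt{- \frac{2403}{4606} - 1968} = \sqrt{- \frac{9067011}{4606}} = \frac{i \sqrt{852299034}}{658}$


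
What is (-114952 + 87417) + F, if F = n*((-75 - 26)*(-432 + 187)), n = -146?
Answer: -3640305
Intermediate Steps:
F = -3612770 (F = -146*(-75 - 26)*(-432 + 187) = -(-14746)*(-245) = -146*24745 = -3612770)
(-114952 + 87417) + F = (-114952 + 87417) - 3612770 = -27535 - 3612770 = -3640305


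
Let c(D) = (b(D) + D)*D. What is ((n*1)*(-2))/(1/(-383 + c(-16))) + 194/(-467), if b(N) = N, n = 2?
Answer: -241166/467 ≈ -516.42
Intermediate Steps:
c(D) = 2*D² (c(D) = (D + D)*D = (2*D)*D = 2*D²)
((n*1)*(-2))/(1/(-383 + c(-16))) + 194/(-467) = ((2*1)*(-2))/(1/(-383 + 2*(-16)²)) + 194/(-467) = (2*(-2))/(1/(-383 + 2*256)) + 194*(-1/467) = -4/(1/(-383 + 512)) - 194/467 = -4/(1/129) - 194/467 = -4/1/129 - 194/467 = -4*129 - 194/467 = -516 - 194/467 = -241166/467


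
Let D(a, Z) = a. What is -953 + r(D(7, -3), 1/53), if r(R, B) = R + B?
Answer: -50137/53 ≈ -945.98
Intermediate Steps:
r(R, B) = B + R
-953 + r(D(7, -3), 1/53) = -953 + (1/53 + 7) = -953 + 372/53 = -50137/53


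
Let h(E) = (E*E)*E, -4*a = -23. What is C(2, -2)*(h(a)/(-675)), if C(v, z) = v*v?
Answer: -12167/10800 ≈ -1.1266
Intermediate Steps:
a = 23/4 (a = -¼*(-23) = 23/4 ≈ 5.7500)
C(v, z) = v²
h(E) = E³ (h(E) = E²*E = E³)
C(2, -2)*(h(a)/(-675)) = 2²*((23/4)³/(-675)) = 4*((12167/64)*(-1/675)) = 4*(-12167/43200) = -12167/10800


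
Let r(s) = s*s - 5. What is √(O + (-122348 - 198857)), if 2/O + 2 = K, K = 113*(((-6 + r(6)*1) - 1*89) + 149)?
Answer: I*√3291195231071/3201 ≈ 566.75*I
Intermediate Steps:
r(s) = -5 + s² (r(s) = s² - 5 = -5 + s²)
K = 9605 (K = 113*(((-6 + (-5 + 6²)*1) - 1*89) + 149) = 113*(((-6 + (-5 + 36)*1) - 89) + 149) = 113*(((-6 + 31*1) - 89) + 149) = 113*(((-6 + 31) - 89) + 149) = 113*((25 - 89) + 149) = 113*(-64 + 149) = 113*85 = 9605)
O = 2/9603 (O = 2/(-2 + 9605) = 2/9603 ≈ 0.00020827)
√(O + (-122348 - 198857)) = √(2/9603 + (-122348 - 198857)) = √(2/9603 - 321205) = √(-3084531613/9603) = I*√3291195231071/3201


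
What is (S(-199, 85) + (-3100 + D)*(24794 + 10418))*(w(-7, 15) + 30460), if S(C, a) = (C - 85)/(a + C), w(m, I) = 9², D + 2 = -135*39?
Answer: -512883310562126/57 ≈ -8.9980e+12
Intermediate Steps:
D = -5267 (D = -2 - 135*39 = -2 - 5265 = -5267)
w(m, I) = 81
S(C, a) = (-85 + C)/(C + a)
(S(-199, 85) + (-3100 + D)*(24794 + 10418))*(w(-7, 15) + 30460) = ((-85 - 199)/(-199 + 85) + (-3100 - 5267)*(24794 + 10418))*(81 + 30460) = (-284/(-114) - 8367*35212)*30541 = (-1/114*(-284) - 294618804)*30541 = (142/57 - 294618804)*30541 = -16793271686/57*30541 = -512883310562126/57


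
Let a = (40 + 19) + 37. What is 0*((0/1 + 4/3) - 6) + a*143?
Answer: 13728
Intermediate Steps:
a = 96 (a = 59 + 37 = 96)
0*((0/1 + 4/3) - 6) + a*143 = 0*((0/1 + 4/3) - 6) + 96*143 = 0*((0*1 + 4*(⅓)) - 6) + 13728 = 0*((0 + 4/3) - 6) + 13728 = 0*(4/3 - 6) + 13728 = 0*(-14/3) + 13728 = 0 + 13728 = 13728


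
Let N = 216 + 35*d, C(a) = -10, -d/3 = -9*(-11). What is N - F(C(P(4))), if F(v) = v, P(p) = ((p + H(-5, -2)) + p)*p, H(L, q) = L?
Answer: -10169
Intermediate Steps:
d = -297 (d = -(-27)*(-11) = -3*99 = -297)
P(p) = p*(-5 + 2*p) (P(p) = ((p - 5) + p)*p = ((-5 + p) + p)*p = (-5 + 2*p)*p = p*(-5 + 2*p))
N = -10179 (N = 216 + 35*(-297) = 216 - 10395 = -10179)
N - F(C(P(4))) = -10179 - 1*(-10) = -10179 + 10 = -10169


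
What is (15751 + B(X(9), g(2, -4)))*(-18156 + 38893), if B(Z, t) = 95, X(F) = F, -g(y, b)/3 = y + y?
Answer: 328598502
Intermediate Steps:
g(y, b) = -6*y (g(y, b) = -3*(y + y) = -6*y)
(15751 + B(X(9), g(2, -4)))*(-18156 + 38893) = (15751 + 95)*(-18156 + 38893) = 15846*20737 = 328598502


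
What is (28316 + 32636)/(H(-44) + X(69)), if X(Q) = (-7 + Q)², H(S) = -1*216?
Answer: 15238/907 ≈ 16.800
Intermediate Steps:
H(S) = -216
(28316 + 32636)/(H(-44) + X(69)) = (28316 + 32636)/(-216 + (-7 + 69)²) = 60952/(-216 + 62²) = 60952/(-216 + 3844) = 60952/3628 = 60952*(1/3628) = 15238/907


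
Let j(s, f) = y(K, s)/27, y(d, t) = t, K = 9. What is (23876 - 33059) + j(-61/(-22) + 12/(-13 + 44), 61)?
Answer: -169093607/18414 ≈ -9182.9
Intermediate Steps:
j(s, f) = s/27
(23876 - 33059) + j(-61/(-22) + 12/(-13 + 44), 61) = (23876 - 33059) + (-61/(-22) + 12/(-13 + 44))/27 = -9183 + (-61*(-1/22) + 12/31)/27 = -9183 + (61/22 + 12*(1/31))/27 = -9183 + (61/22 + 12/31)/27 = -9183 + (1/27)*(2155/682) = -9183 + 2155/18414 = -169093607/18414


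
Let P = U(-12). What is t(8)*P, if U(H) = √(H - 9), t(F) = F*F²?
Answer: 512*I*√21 ≈ 2346.3*I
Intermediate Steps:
t(F) = F³
U(H) = √(-9 + H)
P = I*√21 (P = √(-9 - 12) = √(-21) = I*√21 ≈ 4.5826*I)
t(8)*P = 8³*(I*√21) = 512*(I*√21) = 512*I*√21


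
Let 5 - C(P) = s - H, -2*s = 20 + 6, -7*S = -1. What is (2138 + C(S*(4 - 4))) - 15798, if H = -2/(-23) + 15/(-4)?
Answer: -1255401/92 ≈ -13646.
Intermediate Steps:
S = ⅐ (S = -⅐*(-1) = ⅐ ≈ 0.14286)
s = -13 (s = -(20 + 6)/2 = -½*26 = -13)
H = -337/92 (H = -2*(-1/23) + 15*(-¼) = 2/23 - 15/4 = -337/92 ≈ -3.6630)
C(P) = 1319/92 (C(P) = 5 - (-13 - 1*(-337/92)) = 5 - (-13 + 337/92) = 5 - 1*(-859/92) = 5 + 859/92 = 1319/92)
(2138 + C(S*(4 - 4))) - 15798 = (2138 + 1319/92) - 15798 = 198015/92 - 15798 = -1255401/92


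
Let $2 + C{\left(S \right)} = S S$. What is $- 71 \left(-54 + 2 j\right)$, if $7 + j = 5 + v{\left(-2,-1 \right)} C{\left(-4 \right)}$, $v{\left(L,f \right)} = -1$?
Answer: $6106$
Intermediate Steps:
$C{\left(S \right)} = -2 + S^{2}$ ($C{\left(S \right)} = -2 + S S = -2 + S^{2}$)
$j = -16$ ($j = -7 + \left(5 - \left(-2 + \left(-4\right)^{2}\right)\right) = -7 + \left(5 - \left(-2 + 16\right)\right) = -7 + \left(5 - 14\right) = -7 - 9 = -16$)
$- 71 \left(-54 + 2 j\right) = - 71 \left(-54 + 2 \left(-16\right)\right) = - 71 \left(-54 - 32\right) = \left(-71\right) \left(-86\right) = 6106$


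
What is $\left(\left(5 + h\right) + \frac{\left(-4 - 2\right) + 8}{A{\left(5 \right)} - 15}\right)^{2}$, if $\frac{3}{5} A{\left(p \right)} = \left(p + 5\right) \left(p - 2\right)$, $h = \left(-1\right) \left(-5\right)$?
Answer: $\frac{123904}{1225} \approx 101.15$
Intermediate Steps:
$h = 5$
$A{\left(p \right)} = \frac{5 \left(-2 + p\right) \left(5 + p\right)}{3}$ ($A{\left(p \right)} = \frac{5 \left(p + 5\right) \left(p - 2\right)}{3} = \frac{5 \left(5 + p\right) \left(-2 + p\right)}{3} = \frac{5 \left(-2 + p\right) \left(5 + p\right)}{3}$)
$\left(\left(5 + h\right) + \frac{\left(-4 - 2\right) + 8}{A{\left(5 \right)} - 15}\right)^{2} = \left(\left(5 + 5\right) + \frac{\left(-4 - 2\right) + 8}{\left(- \frac{50}{3} + 5 \cdot 5 + \frac{5 \cdot 5^{2}}{3}\right) - 15}\right)^{2} = \left(10 + \frac{\left(-4 - 2\right) + 8}{\left(- \frac{50}{3} + 25 + \frac{5}{3} \cdot 25\right) - 15}\right)^{2} = \left(10 + \frac{-6 + 8}{\left(- \frac{50}{3} + 25 + \frac{125}{3}\right) - 15}\right)^{2} = \left(10 + \frac{2}{50 - 15}\right)^{2} = \left(10 + \frac{2}{35}\right)^{2} = \left(\frac{352}{35}\right)^{2} = \frac{123904}{1225}$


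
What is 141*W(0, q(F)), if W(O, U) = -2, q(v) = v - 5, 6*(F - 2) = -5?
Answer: -282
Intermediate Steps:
F = 7/6 (F = 2 + (⅙)*(-5) = 2 - ⅚ = 7/6 ≈ 1.1667)
q(v) = -5 + v
141*W(0, q(F)) = 141*(-2) = -282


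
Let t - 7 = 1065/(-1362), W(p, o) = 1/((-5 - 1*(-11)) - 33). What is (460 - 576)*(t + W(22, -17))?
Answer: -4394486/6129 ≈ -717.00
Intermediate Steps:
W(p, o) = -1/27 (W(p, o) = 1/((-5 + 11) - 33) = 1/(6 - 33) = 1/(-27) = -1/27)
t = 2823/454 (t = 7 + 1065/(-1362) = 7 + 1065*(-1/1362) = 7 - 355/454 = 2823/454 ≈ 6.2181)
(460 - 576)*(t + W(22, -17)) = (460 - 576)*(2823/454 - 1/27) = -116*75767/12258 = -4394486/6129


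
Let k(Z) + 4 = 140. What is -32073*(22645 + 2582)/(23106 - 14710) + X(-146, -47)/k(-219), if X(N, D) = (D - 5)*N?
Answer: -13746826903/142732 ≈ -96312.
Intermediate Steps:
X(N, D) = N*(-5 + D) (X(N, D) = (-5 + D)*N = N*(-5 + D))
k(Z) = 136 (k(Z) = -4 + 140 = 136)
-32073*(22645 + 2582)/(23106 - 14710) + X(-146, -47)/k(-219) = -32073*(22645 + 2582)/(23106 - 14710) - 146*(-5 - 47)/136 = -32073/(8396/25227) - 146*(-52)*(1/136) = -32073/(8396*(1/25227)) + 7592*(1/136) = -32073/8396/25227 + 949/17 = -32073*25227/8396 + 949/17 = -809105571/8396 + 949/17 = -13746826903/142732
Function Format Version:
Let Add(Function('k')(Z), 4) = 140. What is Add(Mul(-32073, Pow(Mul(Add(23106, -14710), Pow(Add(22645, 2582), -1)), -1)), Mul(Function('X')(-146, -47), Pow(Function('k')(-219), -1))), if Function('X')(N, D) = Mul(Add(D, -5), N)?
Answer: Rational(-13746826903, 142732) ≈ -96312.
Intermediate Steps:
Function('X')(N, D) = Mul(N, Add(-5, D)) (Function('X')(N, D) = Mul(Add(-5, D), N) = Mul(N, Add(-5, D)))
Function('k')(Z) = 136 (Function('k')(Z) = Add(-4, 140) = 136)
Add(Mul(-32073, Pow(Mul(Add(23106, -14710), Pow(Add(22645, 2582), -1)), -1)), Mul(Function('X')(-146, -47), Pow(Function('k')(-219), -1))) = Add(Mul(-32073, Pow(Mul(Add(23106, -14710), Pow(Add(22645, 2582), -1)), -1)), Mul(Mul(-146, Add(-5, -47)), Pow(136, -1))) = Add(Mul(-32073, Pow(Mul(8396, Pow(25227, -1)), -1)), Mul(Mul(-146, -52), Rational(1, 136))) = Add(Mul(-32073, Pow(Mul(8396, Rational(1, 25227)), -1)), Mul(7592, Rational(1, 136))) = Add(Mul(-32073, Pow(Rational(8396, 25227), -1)), Rational(949, 17)) = Add(Mul(-32073, Rational(25227, 8396)), Rational(949, 17)) = Add(Rational(-809105571, 8396), Rational(949, 17)) = Rational(-13746826903, 142732)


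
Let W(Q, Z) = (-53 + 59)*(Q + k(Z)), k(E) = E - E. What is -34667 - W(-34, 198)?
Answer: -34463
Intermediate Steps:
k(E) = 0
W(Q, Z) = 6*Q (W(Q, Z) = (-53 + 59)*(Q + 0) = 6*Q)
-34667 - W(-34, 198) = -34667 - 6*(-34) = -34667 - 1*(-204) = -34667 + 204 = -34463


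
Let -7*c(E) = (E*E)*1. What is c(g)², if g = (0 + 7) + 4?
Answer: 14641/49 ≈ 298.80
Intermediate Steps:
g = 11 (g = 7 + 4 = 11)
c(E) = -E²/7 (c(E) = -E*E/7 = -E²/7)
c(g)² = (-⅐*11²)² = (-⅐*121)² = (-121/7)² = 14641/49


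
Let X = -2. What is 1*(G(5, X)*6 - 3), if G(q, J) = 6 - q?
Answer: 3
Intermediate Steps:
1*(G(5, X)*6 - 3) = 1*((6 - 1*5)*6 - 3) = 1*((6 - 5)*6 - 3) = 1*(1*6 - 3) = 1*(6 - 3) = 1*3 = 3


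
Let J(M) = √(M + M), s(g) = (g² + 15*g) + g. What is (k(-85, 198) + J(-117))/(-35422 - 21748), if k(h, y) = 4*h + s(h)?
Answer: -1105/11434 - 3*I*√26/57170 ≈ -0.096642 - 0.00026757*I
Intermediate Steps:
s(g) = g² + 16*g
J(M) = √2*√M (J(M) = √(2*M) = √2*√M)
k(h, y) = 4*h + h*(16 + h)
(k(-85, 198) + J(-117))/(-35422 - 21748) = (-85*(20 - 85) + √2*√(-117))/(-35422 - 21748) = (-85*(-65) + √2*(3*I*√13))/(-57170) = (5525 + 3*I*√26)*(-1/57170) = -1105/11434 - 3*I*√26/57170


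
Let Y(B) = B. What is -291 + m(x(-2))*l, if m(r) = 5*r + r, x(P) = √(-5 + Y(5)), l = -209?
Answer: -291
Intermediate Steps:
x(P) = 0 (x(P) = √(-5 + 5) = √0 = 0)
m(r) = 6*r
-291 + m(x(-2))*l = -291 + (6*0)*(-209) = -291 + 0*(-209) = -291 + 0 = -291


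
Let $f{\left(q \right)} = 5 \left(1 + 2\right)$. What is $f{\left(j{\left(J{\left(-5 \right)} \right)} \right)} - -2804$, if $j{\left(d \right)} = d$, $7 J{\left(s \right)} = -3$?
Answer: $2819$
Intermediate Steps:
$J{\left(s \right)} = - \frac{3}{7}$ ($J{\left(s \right)} = \frac{1}{7} \left(-3\right) = - \frac{3}{7}$)
$f{\left(q \right)} = 15$ ($f{\left(q \right)} = 5 \cdot 3 = 15$)
$f{\left(j{\left(J{\left(-5 \right)} \right)} \right)} - -2804 = 15 - -2804 = 15 + 2804 = 2819$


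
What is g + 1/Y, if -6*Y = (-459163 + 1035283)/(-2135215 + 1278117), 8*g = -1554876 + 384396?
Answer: -7023914551/48010 ≈ -1.4630e+5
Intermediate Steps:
g = -146310 (g = (-1554876 + 384396)/8 = (⅛)*(-1170480) = -146310)
Y = 48010/428549 (Y = -(-459163 + 1035283)/(6*(-2135215 + 1278117)) = -96020/(-857098) = -96020*(-1)/857098 = -⅙*(-288060/428549) = 48010/428549 ≈ 0.11203)
g + 1/Y = -146310 + 1/(48010/428549) = -146310 + 428549/48010 = -7023914551/48010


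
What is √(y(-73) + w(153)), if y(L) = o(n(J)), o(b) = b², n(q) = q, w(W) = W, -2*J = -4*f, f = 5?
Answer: √253 ≈ 15.906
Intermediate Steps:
J = 10 (J = -(-2)*5 = -½*(-20) = 10)
y(L) = 100 (y(L) = 10² = 100)
√(y(-73) + w(153)) = √(100 + 153) = √253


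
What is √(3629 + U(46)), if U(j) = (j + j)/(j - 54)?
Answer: √14470/2 ≈ 60.146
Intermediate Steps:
U(j) = 2*j/(-54 + j) (U(j) = (2*j)/(-54 + j) = 2*j/(-54 + j))
√(3629 + U(46)) = √(3629 + 2*46/(-54 + 46)) = √(3629 + 2*46/(-8)) = √(3629 + 2*46*(-⅛)) = √(3629 - 23/2) = √(7235/2) = √14470/2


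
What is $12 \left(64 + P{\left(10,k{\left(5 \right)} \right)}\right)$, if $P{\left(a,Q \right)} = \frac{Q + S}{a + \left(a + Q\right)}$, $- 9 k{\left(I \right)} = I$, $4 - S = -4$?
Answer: $\frac{135204}{175} \approx 772.59$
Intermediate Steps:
$S = 8$ ($S = 4 - -4 = 4 + 4 = 8$)
$k{\left(I \right)} = - \frac{I}{9}$
$P{\left(a,Q \right)} = \frac{8 + Q}{Q + 2 a}$ ($P{\left(a,Q \right)} = \frac{Q + 8}{a + \left(a + Q\right)} = \frac{8 + Q}{a + \left(Q + a\right)} = \frac{8 + Q}{Q + 2 a}$)
$12 \left(64 + P{\left(10,k{\left(5 \right)} \right)}\right) = 12 \left(64 + \frac{8 - \frac{5}{9}}{\left(- \frac{1}{9}\right) 5 + 2 \cdot 10}\right) = 12 \left(64 + \frac{8 - \frac{5}{9}}{- \frac{5}{9} + 20}\right) = 12 \left(64 + \frac{1}{\frac{175}{9}} \cdot \frac{67}{9}\right) = 12 \left(64 + \frac{9}{175} \cdot \frac{67}{9}\right) = 12 \left(64 + \frac{67}{175}\right) = 12 \cdot \frac{11267}{175} = \frac{135204}{175}$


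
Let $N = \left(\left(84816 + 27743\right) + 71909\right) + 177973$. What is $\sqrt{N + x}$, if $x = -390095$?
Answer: $i \sqrt{27654} \approx 166.29 i$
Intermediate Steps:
$N = 362441$ ($N = \left(112559 + 71909\right) + 177973 = 184468 + 177973 = 362441$)
$\sqrt{N + x} = \sqrt{362441 - 390095} = \sqrt{-27654} = i \sqrt{27654}$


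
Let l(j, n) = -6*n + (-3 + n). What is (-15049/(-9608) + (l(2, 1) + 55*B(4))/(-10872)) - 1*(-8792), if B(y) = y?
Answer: 114819732403/13057272 ≈ 8793.5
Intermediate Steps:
l(j, n) = -3 - 5*n
(-15049/(-9608) + (l(2, 1) + 55*B(4))/(-10872)) - 1*(-8792) = (-15049/(-9608) + ((-3 - 5*1) + 55*4)/(-10872)) - 1*(-8792) = (-15049*(-1/9608) + ((-3 - 5) + 220)*(-1/10872)) + 8792 = (15049/9608 + (-8 + 220)*(-1/10872)) + 8792 = (15049/9608 + 212*(-1/10872)) + 8792 = (15049/9608 - 53/2718) + 8792 = 20196979/13057272 + 8792 = 114819732403/13057272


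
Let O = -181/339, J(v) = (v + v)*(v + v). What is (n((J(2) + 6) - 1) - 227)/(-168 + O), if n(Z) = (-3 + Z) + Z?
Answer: 63732/57133 ≈ 1.1155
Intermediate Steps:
J(v) = 4*v**2 (J(v) = (2*v)*(2*v) = 4*v**2)
O = -181/339 (O = -181*1/339 = -181/339 ≈ -0.53392)
n(Z) = -3 + 2*Z
(n((J(2) + 6) - 1) - 227)/(-168 + O) = ((-3 + 2*((4*2**2 + 6) - 1)) - 227)/(-168 - 181/339) = ((-3 + 2*((4*4 + 6) - 1)) - 227)/(-57133/339) = ((-3 + 2*((16 + 6) - 1)) - 227)*(-339/57133) = ((-3 + 2*(22 - 1)) - 227)*(-339/57133) = ((-3 + 2*21) - 227)*(-339/57133) = ((-3 + 42) - 227)*(-339/57133) = (39 - 227)*(-339/57133) = -188*(-339/57133) = 63732/57133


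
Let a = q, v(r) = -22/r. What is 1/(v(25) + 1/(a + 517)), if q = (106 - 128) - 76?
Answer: -10475/9193 ≈ -1.1395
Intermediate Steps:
q = -98 (q = -22 - 76 = -98)
a = -98
1/(v(25) + 1/(a + 517)) = 1/(-22/25 + 1/(-98 + 517)) = 1/(-22*1/25 + 1/419) = 1/(-22/25 + 1/419) = 1/(-9193/10475) = -10475/9193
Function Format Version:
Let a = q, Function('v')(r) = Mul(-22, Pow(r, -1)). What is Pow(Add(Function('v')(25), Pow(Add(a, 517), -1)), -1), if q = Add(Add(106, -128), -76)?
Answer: Rational(-10475, 9193) ≈ -1.1395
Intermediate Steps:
q = -98 (q = Add(-22, -76) = -98)
a = -98
Pow(Add(Function('v')(25), Pow(Add(a, 517), -1)), -1) = Pow(Add(Mul(-22, Pow(25, -1)), Pow(Add(-98, 517), -1)), -1) = Pow(Add(Mul(-22, Rational(1, 25)), Pow(419, -1)), -1) = Pow(Add(Rational(-22, 25), Rational(1, 419)), -1) = Pow(Rational(-9193, 10475), -1) = Rational(-10475, 9193)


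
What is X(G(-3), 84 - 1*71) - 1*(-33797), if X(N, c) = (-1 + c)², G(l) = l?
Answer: 33941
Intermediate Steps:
X(G(-3), 84 - 1*71) - 1*(-33797) = (-1 + (84 - 1*71))² - 1*(-33797) = (-1 + (84 - 71))² + 33797 = (-1 + 13)² + 33797 = 12² + 33797 = 144 + 33797 = 33941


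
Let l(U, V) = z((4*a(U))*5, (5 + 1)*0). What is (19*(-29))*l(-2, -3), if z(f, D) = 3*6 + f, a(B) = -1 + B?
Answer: 23142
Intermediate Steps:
z(f, D) = 18 + f
l(U, V) = -2 + 20*U (l(U, V) = 18 + (4*(-1 + U))*5 = 18 + (-4 + 4*U)*5 = 18 + (-20 + 20*U) = -2 + 20*U)
(19*(-29))*l(-2, -3) = (19*(-29))*(-2 + 20*(-2)) = -551*(-2 - 40) = -551*(-42) = 23142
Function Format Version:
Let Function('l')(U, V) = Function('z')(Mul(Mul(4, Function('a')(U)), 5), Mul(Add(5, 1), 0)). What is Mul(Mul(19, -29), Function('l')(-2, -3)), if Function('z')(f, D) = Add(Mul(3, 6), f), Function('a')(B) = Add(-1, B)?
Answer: 23142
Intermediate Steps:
Function('z')(f, D) = Add(18, f)
Function('l')(U, V) = Add(-2, Mul(20, U)) (Function('l')(U, V) = Add(18, Mul(Mul(4, Add(-1, U)), 5)) = Add(18, Mul(Add(-4, Mul(4, U)), 5)) = Add(18, Add(-20, Mul(20, U))) = Add(-2, Mul(20, U)))
Mul(Mul(19, -29), Function('l')(-2, -3)) = Mul(Mul(19, -29), Add(-2, Mul(20, -2))) = Mul(-551, Add(-2, -40)) = Mul(-551, -42) = 23142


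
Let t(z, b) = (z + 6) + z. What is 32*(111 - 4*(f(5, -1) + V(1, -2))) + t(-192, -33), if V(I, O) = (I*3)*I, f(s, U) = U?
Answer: 2918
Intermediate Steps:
t(z, b) = 6 + 2*z (t(z, b) = (6 + z) + z = 6 + 2*z)
V(I, O) = 3*I² (V(I, O) = (3*I)*I = 3*I²)
32*(111 - 4*(f(5, -1) + V(1, -2))) + t(-192, -33) = 32*(111 - 4*(-1 + 3*1²)) + (6 + 2*(-192)) = 32*(111 - 4*(-1 + 3*1)) + (6 - 384) = 32*(111 - 4*(-1 + 3)) - 378 = 32*(111 - 4*2) - 378 = 32*(111 - 8) - 378 = 32*103 - 378 = 3296 - 378 = 2918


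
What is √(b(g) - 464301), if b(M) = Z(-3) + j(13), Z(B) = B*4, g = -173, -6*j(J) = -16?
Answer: I*√4178793/3 ≈ 681.4*I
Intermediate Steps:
j(J) = 8/3 (j(J) = -⅙*(-16) = 8/3)
Z(B) = 4*B
b(M) = -28/3 (b(M) = 4*(-3) + 8/3 = -12 + 8/3 = -28/3)
√(b(g) - 464301) = √(-28/3 - 464301) = √(-1392931/3) = I*√4178793/3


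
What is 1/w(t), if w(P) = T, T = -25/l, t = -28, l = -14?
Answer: 14/25 ≈ 0.56000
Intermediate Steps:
T = 25/14 (T = -25/(-14) = -25*(-1/14) = 25/14 ≈ 1.7857)
w(P) = 25/14
1/w(t) = 1/(25/14) = 14/25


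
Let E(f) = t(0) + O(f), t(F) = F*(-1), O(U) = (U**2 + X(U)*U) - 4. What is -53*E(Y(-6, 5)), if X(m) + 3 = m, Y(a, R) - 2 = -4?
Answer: -530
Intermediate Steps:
Y(a, R) = -2 (Y(a, R) = 2 - 4 = -2)
X(m) = -3 + m
O(U) = -4 + U**2 + U*(-3 + U) (O(U) = (U**2 + (-3 + U)*U) - 4 = (U**2 + U*(-3 + U)) - 4 = -4 + U**2 + U*(-3 + U))
t(F) = -F
E(f) = -4 + f**2 + f*(-3 + f) (E(f) = -1*0 + (-4 + f**2 + f*(-3 + f)) = 0 + (-4 + f**2 + f*(-3 + f)) = -4 + f**2 + f*(-3 + f))
-53*E(Y(-6, 5)) = -53*(-4 + (-2)**2 - 2*(-3 - 2)) = -53*(-4 + 4 - 2*(-5)) = -53*(-4 + 4 + 10) = -53*10 = -530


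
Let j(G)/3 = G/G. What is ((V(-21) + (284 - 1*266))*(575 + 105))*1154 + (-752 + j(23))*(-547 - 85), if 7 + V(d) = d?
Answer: -7373832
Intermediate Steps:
V(d) = -7 + d
j(G) = 3 (j(G) = 3*(G/G) = 3*1 = 3)
((V(-21) + (284 - 1*266))*(575 + 105))*1154 + (-752 + j(23))*(-547 - 85) = (((-7 - 21) + (284 - 1*266))*(575 + 105))*1154 + (-752 + 3)*(-547 - 85) = ((-28 + (284 - 266))*680)*1154 - 749*(-632) = ((-28 + 18)*680)*1154 + 473368 = -10*680*1154 + 473368 = -6800*1154 + 473368 = -7847200 + 473368 = -7373832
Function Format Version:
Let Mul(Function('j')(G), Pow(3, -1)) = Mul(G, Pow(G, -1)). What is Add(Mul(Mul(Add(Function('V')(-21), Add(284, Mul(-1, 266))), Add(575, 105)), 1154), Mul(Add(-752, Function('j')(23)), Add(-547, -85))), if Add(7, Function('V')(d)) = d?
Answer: -7373832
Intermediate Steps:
Function('V')(d) = Add(-7, d)
Function('j')(G) = 3 (Function('j')(G) = Mul(3, Mul(G, Pow(G, -1))) = Mul(3, 1) = 3)
Add(Mul(Mul(Add(Function('V')(-21), Add(284, Mul(-1, 266))), Add(575, 105)), 1154), Mul(Add(-752, Function('j')(23)), Add(-547, -85))) = Add(Mul(Mul(Add(Add(-7, -21), Add(284, Mul(-1, 266))), Add(575, 105)), 1154), Mul(Add(-752, 3), Add(-547, -85))) = Add(Mul(Mul(Add(-28, Add(284, -266)), 680), 1154), Mul(-749, -632)) = Add(Mul(Mul(Add(-28, 18), 680), 1154), 473368) = Add(Mul(Mul(-10, 680), 1154), 473368) = Add(Mul(-6800, 1154), 473368) = Add(-7847200, 473368) = -7373832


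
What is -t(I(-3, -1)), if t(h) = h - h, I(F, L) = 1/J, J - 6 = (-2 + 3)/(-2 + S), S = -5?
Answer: 0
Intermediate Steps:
J = 41/7 (J = 6 + (-2 + 3)/(-2 - 5) = 6 + 1/(-7) = 6 + 1*(-1/7) = 6 - 1/7 = 41/7 ≈ 5.8571)
I(F, L) = 7/41 (I(F, L) = 1/(41/7) = 7/41)
t(h) = 0
-t(I(-3, -1)) = -1*0 = 0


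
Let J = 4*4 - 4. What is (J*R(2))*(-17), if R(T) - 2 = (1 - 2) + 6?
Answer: -1428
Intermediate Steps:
R(T) = 7 (R(T) = 2 + ((1 - 2) + 6) = 2 + (-1 + 6) = 2 + 5 = 7)
J = 12 (J = 16 - 4 = 12)
(J*R(2))*(-17) = (12*7)*(-17) = 84*(-17) = -1428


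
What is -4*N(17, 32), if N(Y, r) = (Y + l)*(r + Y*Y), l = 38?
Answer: -70620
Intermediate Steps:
N(Y, r) = (38 + Y)*(r + Y²) (N(Y, r) = (Y + 38)*(r + Y*Y) = (38 + Y)*(r + Y²))
-4*N(17, 32) = -4*(17³ + 38*32 + 38*17² + 17*32) = -4*(4913 + 1216 + 38*289 + 544) = -4*(4913 + 1216 + 10982 + 544) = -4*17655 = -70620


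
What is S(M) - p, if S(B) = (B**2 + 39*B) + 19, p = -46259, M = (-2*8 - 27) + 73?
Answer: 48348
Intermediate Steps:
M = 30 (M = (-16 - 27) + 73 = -43 + 73 = 30)
S(B) = 19 + B**2 + 39*B
S(M) - p = (19 + 30**2 + 39*30) - 1*(-46259) = (19 + 900 + 1170) + 46259 = 2089 + 46259 = 48348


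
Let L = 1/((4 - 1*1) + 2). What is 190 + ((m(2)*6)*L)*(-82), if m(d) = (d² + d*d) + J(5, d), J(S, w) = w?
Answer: -794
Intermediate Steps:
L = ⅕ (L = 1/((4 - 1) + 2) = 1/(3 + 2) = 1/5 = ⅕ ≈ 0.20000)
m(d) = d + 2*d² (m(d) = (d² + d*d) + d = (d² + d²) + d = 2*d² + d = d + 2*d²)
190 + ((m(2)*6)*L)*(-82) = 190 + (((2*(1 + 2*2))*6)*(⅕))*(-82) = 190 + (((2*(1 + 4))*6)*(⅕))*(-82) = 190 + (((2*5)*6)*(⅕))*(-82) = 190 + ((10*6)*(⅕))*(-82) = 190 + (60*(⅕))*(-82) = 190 + 12*(-82) = 190 - 984 = -794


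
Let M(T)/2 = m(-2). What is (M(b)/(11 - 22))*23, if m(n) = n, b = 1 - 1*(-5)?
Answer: 92/11 ≈ 8.3636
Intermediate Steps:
b = 6 (b = 1 + 5 = 6)
M(T) = -4 (M(T) = 2*(-2) = -4)
(M(b)/(11 - 22))*23 = -4/(11 - 22)*23 = -4/(-11)*23 = -4*(-1/11)*23 = (4/11)*23 = 92/11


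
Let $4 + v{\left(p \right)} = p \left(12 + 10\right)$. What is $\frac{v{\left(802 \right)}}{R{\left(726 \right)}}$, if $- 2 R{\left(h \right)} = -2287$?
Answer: $\frac{35280}{2287} \approx 15.426$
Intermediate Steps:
$v{\left(p \right)} = -4 + 22 p$ ($v{\left(p \right)} = -4 + p \left(12 + 10\right) = -4 + p 22 = -4 + 22 p$)
$R{\left(h \right)} = \frac{2287}{2}$ ($R{\left(h \right)} = \left(- \frac{1}{2}\right) \left(-2287\right) = \frac{2287}{2}$)
$\frac{v{\left(802 \right)}}{R{\left(726 \right)}} = \frac{-4 + 22 \cdot 802}{\frac{2287}{2}} = \left(-4 + 17644\right) \frac{2}{2287} = 17640 \cdot \frac{2}{2287} = \frac{35280}{2287}$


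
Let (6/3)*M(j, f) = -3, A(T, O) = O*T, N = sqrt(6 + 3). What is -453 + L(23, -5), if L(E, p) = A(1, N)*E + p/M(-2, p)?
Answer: -1142/3 ≈ -380.67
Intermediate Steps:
N = 3 (N = sqrt(9) = 3)
M(j, f) = -3/2 (M(j, f) = (1/2)*(-3) = -3/2)
L(E, p) = 3*E - 2*p/3 (L(E, p) = (3*1)*E + p/(-3/2) = 3*E + p*(-2/3) = 3*E - 2*p/3)
-453 + L(23, -5) = -453 + (3*23 - 2/3*(-5)) = -453 + (69 + 10/3) = -453 + 217/3 = -1142/3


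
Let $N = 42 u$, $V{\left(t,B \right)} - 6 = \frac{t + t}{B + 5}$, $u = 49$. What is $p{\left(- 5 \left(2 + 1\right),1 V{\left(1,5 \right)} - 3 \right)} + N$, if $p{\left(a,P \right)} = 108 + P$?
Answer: $\frac{10846}{5} \approx 2169.2$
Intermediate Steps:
$V{\left(t,B \right)} = 6 + \frac{2 t}{5 + B}$ ($V{\left(t,B \right)} = 6 + \frac{t + t}{B + 5} = 6 + \frac{2 t}{5 + B}$)
$N = 2058$ ($N = 42 \cdot 49 = 2058$)
$p{\left(- 5 \left(2 + 1\right),1 V{\left(1,5 \right)} - 3 \right)} + N = \left(108 - \left(3 - \frac{2 \left(15 + 1 + 3 \cdot 5\right)}{5 + 5}\right)\right) + 2058 = \left(108 - \left(3 - \frac{2 \left(15 + 1 + 15\right)}{10}\right)\right) + 2058 = \left(108 - \left(3 - 2 \cdot \frac{1}{10} \cdot 31\right)\right) + 2058 = \left(108 + \left(1 \cdot \frac{31}{5} - 3\right)\right) + 2058 = \left(108 + \left(\frac{31}{5} - 3\right)\right) + 2058 = \left(108 + \frac{16}{5}\right) + 2058 = \frac{556}{5} + 2058 = \frac{10846}{5}$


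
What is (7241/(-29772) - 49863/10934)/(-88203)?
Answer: 71077015/1305111918852 ≈ 5.4460e-5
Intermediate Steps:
(7241/(-29772) - 49863/10934)/(-88203) = (7241*(-1/29772) - 49863*1/10934)*(-1/88203) = (-7241/29772 - 4533/994)*(-1/88203) = -71077015/14796684*(-1/88203) = 71077015/1305111918852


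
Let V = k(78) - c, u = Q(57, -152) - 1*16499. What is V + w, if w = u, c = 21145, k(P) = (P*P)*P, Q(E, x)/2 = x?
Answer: 436604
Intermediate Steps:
Q(E, x) = 2*x
k(P) = P**3 (k(P) = P**2*P = P**3)
u = -16803 (u = 2*(-152) - 1*16499 = -304 - 16499 = -16803)
w = -16803
V = 453407 (V = 78**3 - 1*21145 = 474552 - 21145 = 453407)
V + w = 453407 - 16803 = 436604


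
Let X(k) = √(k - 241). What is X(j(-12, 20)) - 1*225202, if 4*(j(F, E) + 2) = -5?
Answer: -225202 + I*√977/2 ≈ -2.252e+5 + 15.628*I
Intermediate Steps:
j(F, E) = -13/4 (j(F, E) = -2 + (¼)*(-5) = -2 - 5/4 = -13/4)
X(k) = √(-241 + k)
X(j(-12, 20)) - 1*225202 = √(-241 - 13/4) - 1*225202 = √(-977/4) - 225202 = I*√977/2 - 225202 = -225202 + I*√977/2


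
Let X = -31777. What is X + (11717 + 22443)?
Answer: 2383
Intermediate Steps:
X + (11717 + 22443) = -31777 + (11717 + 22443) = -31777 + 34160 = 2383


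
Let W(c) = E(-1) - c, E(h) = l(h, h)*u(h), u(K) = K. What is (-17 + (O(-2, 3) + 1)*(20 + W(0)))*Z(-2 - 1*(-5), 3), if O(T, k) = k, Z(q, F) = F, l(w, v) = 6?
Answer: 117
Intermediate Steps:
E(h) = 6*h
W(c) = -6 - c (W(c) = 6*(-1) - c = -6 - c)
(-17 + (O(-2, 3) + 1)*(20 + W(0)))*Z(-2 - 1*(-5), 3) = (-17 + (3 + 1)*(20 + (-6 - 1*0)))*3 = (-17 + 4*(20 + (-6 + 0)))*3 = (-17 + 4*(20 - 6))*3 = (-17 + 4*14)*3 = (-17 + 56)*3 = 39*3 = 117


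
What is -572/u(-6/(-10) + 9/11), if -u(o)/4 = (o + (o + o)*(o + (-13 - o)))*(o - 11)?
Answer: 1331/3162 ≈ 0.42094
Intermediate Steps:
u(o) = 100*o*(-11 + o) (u(o) = -4*(o + (o + o)*(o + (-13 - o)))*(o - 11) = -4*(o + (2*o)*(-13))*(-11 + o) = -4*(o - 26*o)*(-11 + o) = -4*(-25*o)*(-11 + o) = -(-100)*o*(-11 + o) = 100*o*(-11 + o))
-572/u(-6/(-10) + 9/11) = -572*1/(100*(-11 + (-6/(-10) + 9/11))*(-6/(-10) + 9/11)) = -572*1/(100*(-11 + (-6*(-⅒) + 9*(1/11)))*(-6*(-⅒) + 9*(1/11))) = -572*1/(100*(-11 + (⅗ + 9/11))*(⅗ + 9/11)) = -572*11/(1560*(-11 + 78/55)) = -572/(100*(78/55)*(-527/55)) = -572/(-164424/121) = -572*(-121/164424) = 1331/3162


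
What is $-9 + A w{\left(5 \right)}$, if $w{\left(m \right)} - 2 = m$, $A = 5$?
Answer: $26$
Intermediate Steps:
$w{\left(m \right)} = 2 + m$
$-9 + A w{\left(5 \right)} = -9 + 5 \left(2 + 5\right) = -9 + 5 \cdot 7 = -9 + 35 = 26$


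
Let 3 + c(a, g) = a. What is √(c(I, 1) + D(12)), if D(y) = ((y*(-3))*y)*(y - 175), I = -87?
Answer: 3*√7814 ≈ 265.19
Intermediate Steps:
c(a, g) = -3 + a
D(y) = -3*y²*(-175 + y) (D(y) = ((-3*y)*y)*(-175 + y) = (-3*y²)*(-175 + y) = -3*y²*(-175 + y))
√(c(I, 1) + D(12)) = √((-3 - 87) + 3*12²*(175 - 1*12)) = √(-90 + 3*144*(175 - 12)) = √(-90 + 3*144*163) = √(-90 + 70416) = √70326 = 3*√7814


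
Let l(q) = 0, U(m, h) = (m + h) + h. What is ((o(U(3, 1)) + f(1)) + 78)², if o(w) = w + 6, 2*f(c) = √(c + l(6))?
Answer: 32041/4 ≈ 8010.3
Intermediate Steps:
U(m, h) = m + 2*h (U(m, h) = (h + m) + h = m + 2*h)
f(c) = √c/2 (f(c) = √(c + 0)/2 = √c/2)
o(w) = 6 + w
((o(U(3, 1)) + f(1)) + 78)² = (((6 + (3 + 2*1)) + √1/2) + 78)² = (((6 + (3 + 2)) + (½)*1) + 78)² = (((6 + 5) + ½) + 78)² = ((11 + ½) + 78)² = (23/2 + 78)² = (179/2)² = 32041/4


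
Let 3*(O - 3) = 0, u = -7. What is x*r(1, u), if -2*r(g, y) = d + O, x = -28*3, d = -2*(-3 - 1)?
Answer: 462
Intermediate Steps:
O = 3 (O = 3 + (1/3)*0 = 3 + 0 = 3)
d = 8 (d = -2*(-4) = 8)
x = -84
r(g, y) = -11/2 (r(g, y) = -(8 + 3)/2 = -1/2*11 = -11/2)
x*r(1, u) = -84*(-11/2) = 462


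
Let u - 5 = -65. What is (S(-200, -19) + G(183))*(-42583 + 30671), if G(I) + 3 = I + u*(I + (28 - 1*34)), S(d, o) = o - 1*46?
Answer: 125135560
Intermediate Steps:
u = -60 (u = 5 - 65 = -60)
S(d, o) = -46 + o (S(d, o) = o - 46 = -46 + o)
G(I) = 357 - 59*I (G(I) = -3 + (I - 60*(I + (28 - 1*34))) = -3 + (I - 60*(I + (28 - 34))) = -3 + (I - 60*(I - 6)) = -3 + (I - 60*(-6 + I)) = -3 + (I + (360 - 60*I)) = -3 + (360 - 59*I) = 357 - 59*I)
(S(-200, -19) + G(183))*(-42583 + 30671) = ((-46 - 19) + (357 - 59*183))*(-42583 + 30671) = (-65 + (357 - 10797))*(-11912) = (-65 - 10440)*(-11912) = -10505*(-11912) = 125135560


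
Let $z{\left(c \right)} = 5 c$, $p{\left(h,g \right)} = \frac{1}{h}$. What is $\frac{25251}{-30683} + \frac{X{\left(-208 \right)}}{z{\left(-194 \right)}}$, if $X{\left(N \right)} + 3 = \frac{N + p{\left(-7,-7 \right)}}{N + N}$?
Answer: $- \frac{71101643083}{86668429120} \approx -0.82039$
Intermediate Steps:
$X{\left(N \right)} = -3 + \frac{- \frac{1}{7} + N}{2 N}$ ($X{\left(N \right)} = -3 + \frac{N + \frac{1}{-7}}{N + N} = -3 + \frac{N - \frac{1}{7}}{2 N} = -3 + \left(- \frac{1}{7} + N\right) \frac{1}{2 N} = -3 + \frac{- \frac{1}{7} + N}{2 N}$)
$\frac{25251}{-30683} + \frac{X{\left(-208 \right)}}{z{\left(-194 \right)}} = \frac{25251}{-30683} + \frac{\frac{1}{14} \frac{1}{-208} \left(-1 - -7280\right)}{5 \left(-194\right)} = 25251 \left(- \frac{1}{30683}\right) + \frac{\frac{1}{14} \left(- \frac{1}{208}\right) \left(-1 + 7280\right)}{-970} = - \frac{25251}{30683} + \frac{1}{14} \left(- \frac{1}{208}\right) 7279 \left(- \frac{1}{970}\right) = - \frac{25251}{30683} - - \frac{7279}{2824640} = - \frac{25251}{30683} + \frac{7279}{2824640} = - \frac{71101643083}{86668429120}$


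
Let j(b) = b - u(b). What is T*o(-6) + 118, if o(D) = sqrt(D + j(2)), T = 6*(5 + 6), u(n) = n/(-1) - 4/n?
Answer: 118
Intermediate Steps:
u(n) = -n - 4/n (u(n) = n*(-1) - 4/n = -n - 4/n)
j(b) = 2*b + 4/b (j(b) = b - (-b - 4/b) = b + (b + 4/b) = 2*b + 4/b)
T = 66 (T = 6*11 = 66)
o(D) = sqrt(6 + D) (o(D) = sqrt(D + (2*2 + 4/2)) = sqrt(D + (4 + 4*(1/2))) = sqrt(D + (4 + 2)) = sqrt(D + 6) = sqrt(6 + D))
T*o(-6) + 118 = 66*sqrt(6 - 6) + 118 = 66*sqrt(0) + 118 = 66*0 + 118 = 0 + 118 = 118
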